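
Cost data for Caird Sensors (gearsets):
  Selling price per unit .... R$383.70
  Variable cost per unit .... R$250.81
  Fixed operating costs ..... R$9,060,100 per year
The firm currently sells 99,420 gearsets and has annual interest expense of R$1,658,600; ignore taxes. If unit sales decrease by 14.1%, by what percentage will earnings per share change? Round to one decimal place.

At 99,420 units, contribution = 99,420 × R$132.89 = R$13,211,923.80.
Operating income = contribution − fixed costs = R$13,211,923.80 − R$9,060,100 = R$4,151,823.80.
After interest of R$1,658,600.00, pre-tax earnings = R$2,493,223.80.
DCL = total CM / (EBIT − I) = R$13,211,923.80 / R$2,493,223.80 = 5.2991.
%ΔEPS = DCL × %ΔSales = 5.2991 × -14.1% = -74.7%.

-74.7%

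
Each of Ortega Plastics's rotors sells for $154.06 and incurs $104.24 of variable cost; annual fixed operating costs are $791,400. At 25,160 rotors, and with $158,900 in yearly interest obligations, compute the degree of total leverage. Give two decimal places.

4.13

Contribution at this volume is 25,160 × $49.82 = $1,253,471.20.
Subtracting fixed costs: EBIT = $1,253,471.20 − $791,400 = $462,071.20. Interest = $158,900.00, so EBIT − I = $303,171.20.
Degree of total leverage = total CM / (EBIT − interest) = $1,253,471.20 / $303,171.20 = 4.1345.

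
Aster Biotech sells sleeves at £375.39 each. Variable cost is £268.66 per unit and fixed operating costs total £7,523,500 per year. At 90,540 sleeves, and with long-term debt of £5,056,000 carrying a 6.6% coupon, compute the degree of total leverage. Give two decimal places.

5.35

At 90,540 units, contribution = 90,540 × £106.73 = £9,663,334.20.
EBIT = £9,663,334.20 − £7,523,500 = £2,139,834.20. Interest = £333,696.00, so EBIT − I = £1,806,138.20.
Degree of total leverage = total CM / (EBIT − interest) = £9,663,334.20 / £1,806,138.20 = 5.3503.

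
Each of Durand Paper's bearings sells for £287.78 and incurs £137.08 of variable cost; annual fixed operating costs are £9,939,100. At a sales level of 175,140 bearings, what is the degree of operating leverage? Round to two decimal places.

At 175,140 units, contribution = 175,140 × £150.70 = £26,393,598.00.
EBIT = £26,393,598.00 − £9,939,100 = £16,454,498.00.
DOL = contribution ÷ EBIT = £26,393,598.00 ÷ £16,454,498.00 = 1.6040.

1.60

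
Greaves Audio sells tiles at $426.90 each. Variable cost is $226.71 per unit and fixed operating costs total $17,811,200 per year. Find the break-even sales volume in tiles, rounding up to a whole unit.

Each unit contributes $426.90 − $226.71 = $200.19.
Break-even Q = $17,811,200 / $200.19 = 88,971.48 → 88,972 tiles.

88,972 tiles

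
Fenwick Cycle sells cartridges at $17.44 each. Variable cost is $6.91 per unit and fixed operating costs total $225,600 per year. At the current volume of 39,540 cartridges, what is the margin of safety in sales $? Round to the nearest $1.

$315,934

Unit CM = price − variable cost = $17.44 − $6.91 = $10.53. Break-even units = $225,600 ÷ $10.53 = 21,424.50; break-even revenue = 21,424.50 × $17.44 = $373,643.30.
Actual sales revenue = 39,540 × $17.44 = $689,577.60.
Margin of safety = $689,577.60 − $373,643.30 = $315,934.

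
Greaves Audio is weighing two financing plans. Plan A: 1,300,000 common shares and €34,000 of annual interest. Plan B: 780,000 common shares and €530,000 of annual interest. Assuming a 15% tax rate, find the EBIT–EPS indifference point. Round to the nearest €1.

€1,274,000

At indifference, (EBIT − 34,000)(1 − t)/1,300,000 = (EBIT − 530,000)(1 − t)/780,000.
Cancelling (1 − t) and cross-multiplying: 780,000·(EBIT − 34,000) = 1,300,000·(EBIT − 530,000).
EBIT × (1,300,000 − 780,000) = 530,000 × 1,300,000 − 34,000 × 780,000 = 662,480,000,000, so EBIT = 662,480,000,000 ÷ 520,000 = 1,274,000.00.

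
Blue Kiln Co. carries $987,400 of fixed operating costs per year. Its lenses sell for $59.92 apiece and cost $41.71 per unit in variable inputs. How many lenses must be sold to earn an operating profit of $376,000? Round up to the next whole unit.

Each unit contributes $59.92 − $41.71 = $18.21.
Required volume = (fixed costs + target profit) ÷ CM = ($987,400 + $376,000) ÷ $18.21 = 74,870.95, so 74,871 lenses.

74,871 lenses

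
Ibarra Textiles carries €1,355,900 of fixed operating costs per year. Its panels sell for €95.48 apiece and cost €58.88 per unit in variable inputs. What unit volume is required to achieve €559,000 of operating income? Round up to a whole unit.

Each unit contributes €95.48 − €58.88 = €36.60.
Units = (FC + target) / CM = (€1,355,900 + €559,000) / €36.60 = 52,319.67, so 52,320 panels.

52,320 panels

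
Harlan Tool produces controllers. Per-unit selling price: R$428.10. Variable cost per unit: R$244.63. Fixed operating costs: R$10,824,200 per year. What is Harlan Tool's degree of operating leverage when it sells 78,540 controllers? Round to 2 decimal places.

4.02

Total contribution margin = 78,540 × R$183.47 = R$14,409,733.80.
Subtracting fixed costs: EBIT = R$14,409,733.80 − R$10,824,200 = R$3,585,533.80.
So DOL = total CM / EBIT = R$14,409,733.80 / R$3,585,533.80 = 4.0189.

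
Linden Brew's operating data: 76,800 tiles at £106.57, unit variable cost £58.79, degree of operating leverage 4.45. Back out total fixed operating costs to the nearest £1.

Contribution at this volume is 76,800 × £47.78 = £3,669,504.00.
Since DOL = CM ÷ EBIT, EBIT = £3,669,504.00 ÷ 4.45 = £824,607.64.
And FC = contribution − EBIT = £3,669,504.00 − £824,607.64 = £2,844,896.

£2,844,896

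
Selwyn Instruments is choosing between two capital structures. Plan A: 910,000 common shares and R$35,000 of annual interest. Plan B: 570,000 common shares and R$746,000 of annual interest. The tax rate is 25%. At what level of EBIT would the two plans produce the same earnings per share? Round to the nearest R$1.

Set EPS_A = EPS_B: (EBIT − R$35,000)(1 − 0.25) ÷ 910,000 = (EBIT − R$746,000)(1 − 0.25) ÷ 570,000.
The (1 − t) factor cancels: (EBIT − 35,000) × 570,000 = (EBIT − 746,000) × 910,000.
Solving, EBIT = (746,000·910,000 − 35,000·570,000) / (910,000 − 570,000) = 658,910,000,000 / 340,000 = 1,937,970.59.

R$1,937,971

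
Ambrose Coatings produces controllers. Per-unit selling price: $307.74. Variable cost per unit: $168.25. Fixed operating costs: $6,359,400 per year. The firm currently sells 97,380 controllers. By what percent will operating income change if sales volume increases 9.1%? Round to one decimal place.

+17.1%

At 97,380 units, contribution = 97,380 × $139.49 = $13,583,536.20.
Operating income = contribution − fixed costs = $13,583,536.20 − $6,359,400 = $7,224,136.20.
Degree of operating leverage = $13,583,536.20 / $7,224,136.20 = 1.8803.
%ΔEBIT = DOL × %ΔSales = 1.8803 × +9.1% = +17.1%.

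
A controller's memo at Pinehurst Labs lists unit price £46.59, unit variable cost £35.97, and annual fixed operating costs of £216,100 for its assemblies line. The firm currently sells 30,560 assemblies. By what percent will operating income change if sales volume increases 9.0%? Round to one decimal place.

+26.9%

Total contribution margin = 30,560 × £10.62 = £324,547.20.
EBIT = £324,547.20 − £216,100 = £108,447.20.
Degree of operating leverage = £324,547.20 / £108,447.20 = 2.9927.
%ΔEBIT = DOL × %ΔSales = 2.9927 × +9.0% = +26.9%.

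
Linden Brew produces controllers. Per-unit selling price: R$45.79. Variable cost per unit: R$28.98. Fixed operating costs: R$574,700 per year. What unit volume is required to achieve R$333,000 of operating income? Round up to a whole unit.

Each unit contributes R$45.79 − R$28.98 = R$16.81.
Need Q such that Q × R$16.81 − R$574,700 = R$333,000, i.e. Q = R$907,700 / R$16.81 = 53,997.62 → 53,998.

53,998 controllers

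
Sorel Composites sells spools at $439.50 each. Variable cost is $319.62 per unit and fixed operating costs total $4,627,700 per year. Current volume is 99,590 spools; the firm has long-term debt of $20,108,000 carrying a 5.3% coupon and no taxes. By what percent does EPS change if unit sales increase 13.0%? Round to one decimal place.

+24.9%

Total contribution margin = 99,590 × $119.88 = $11,938,849.20.
EBIT = $11,938,849.20 − $4,627,700 = $7,311,149.20.
After interest of $1,065,724.00, pre-tax earnings = $6,245,425.20.
DCL = total CM / (EBIT − I) = $11,938,849.20 / $6,245,425.20 = 1.9116.
EPS therefore changes by 1.9116 × (+13.0%) = +24.9%.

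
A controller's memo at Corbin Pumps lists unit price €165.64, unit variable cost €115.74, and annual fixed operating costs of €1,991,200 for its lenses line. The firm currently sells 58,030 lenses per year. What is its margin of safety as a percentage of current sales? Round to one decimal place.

31.2%

Unit CM = price − variable cost = €165.64 − €115.74 = €49.90. Break-even units = €1,991,200 ÷ €49.90 = 39,903.81; break-even revenue = 39,903.81 × €165.64 = €6,609,666.69.
Actual sales revenue = 58,030 × €165.64 = €9,612,089.20.
Margin of safety = (€9,612,089.20 − €6,609,666.69) ÷ €9,612,089.20 = 31.2%.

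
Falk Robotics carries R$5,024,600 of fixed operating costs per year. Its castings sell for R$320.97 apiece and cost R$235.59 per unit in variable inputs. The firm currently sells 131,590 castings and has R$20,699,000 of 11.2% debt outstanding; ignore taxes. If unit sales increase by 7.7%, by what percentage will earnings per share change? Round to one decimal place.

Total contribution margin = 131,590 × R$85.38 = R$11,235,154.20.
EBIT = R$11,235,154.20 − R$5,024,600 = R$6,210,554.20.
After interest of R$2,318,288.00, pre-tax earnings = R$3,892,266.20.
Degree of combined leverage = contribution ÷ (EBIT − I) = R$11,235,154.20 ÷ R$3,892,266.20 = 2.8865.
%ΔEPS = DCL × %ΔSales = 2.8865 × +7.7% = +22.2%.

+22.2%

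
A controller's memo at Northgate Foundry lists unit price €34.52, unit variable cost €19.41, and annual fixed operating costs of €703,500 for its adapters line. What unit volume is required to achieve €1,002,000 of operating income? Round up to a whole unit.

112,873 adapters

Unit CM = price − variable cost = €34.52 − €19.41 = €15.11.
Required volume = (fixed costs + target profit) ÷ CM = (€703,500 + €1,002,000) ÷ €15.11 = 112,872.27, so 112,873 adapters.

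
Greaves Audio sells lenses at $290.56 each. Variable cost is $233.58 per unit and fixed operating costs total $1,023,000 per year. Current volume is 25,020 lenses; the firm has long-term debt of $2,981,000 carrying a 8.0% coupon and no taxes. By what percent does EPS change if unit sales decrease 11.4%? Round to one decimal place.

-99.0%

Contribution at this volume is 25,020 × $56.98 = $1,425,639.60.
Operating income = contribution − fixed costs = $1,425,639.60 − $1,023,000 = $402,639.60.
Interest = $238,480.00, so EBIT − I = $164,159.60.
Degree of combined leverage = contribution ÷ (EBIT − I) = $1,425,639.60 ÷ $164,159.60 = 8.6845.
EPS therefore changes by 8.6845 × (-11.4%) = -99.0%.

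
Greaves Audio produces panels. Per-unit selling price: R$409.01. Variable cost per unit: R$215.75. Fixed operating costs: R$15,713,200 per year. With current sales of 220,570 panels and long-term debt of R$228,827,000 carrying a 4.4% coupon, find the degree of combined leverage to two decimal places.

Total contribution margin = 220,570 × R$193.26 = R$42,627,358.20.
Operating income = contribution − fixed costs = R$42,627,358.20 − R$15,713,200 = R$26,914,158.20. Interest = R$10,068,388.00, so EBIT − I = R$16,845,770.20.
Degree of total leverage = total CM / (EBIT − interest) = R$42,627,358.20 / R$16,845,770.20 = 2.5304.

2.53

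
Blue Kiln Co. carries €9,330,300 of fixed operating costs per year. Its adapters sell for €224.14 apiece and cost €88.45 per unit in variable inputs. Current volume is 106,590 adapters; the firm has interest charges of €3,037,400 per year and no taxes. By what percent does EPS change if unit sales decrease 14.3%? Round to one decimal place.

-98.7%

Total contribution margin = 106,590 × €135.69 = €14,463,197.10.
EBIT = €14,463,197.10 − €9,330,300 = €5,132,897.10.
After interest of €3,037,400.00, pre-tax earnings = €2,095,497.10.
Degree of combined leverage = contribution ÷ (EBIT − I) = €14,463,197.10 ÷ €2,095,497.10 = 6.9020.
%ΔEPS = DCL × %ΔSales = 6.9020 × -14.3% = -98.7%.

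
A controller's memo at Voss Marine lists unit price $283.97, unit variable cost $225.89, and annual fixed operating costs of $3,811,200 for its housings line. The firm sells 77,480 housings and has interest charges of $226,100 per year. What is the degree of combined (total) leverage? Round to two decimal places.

9.72

Contribution at this volume is 77,480 × $58.08 = $4,500,038.40.
Operating income = contribution − fixed costs = $4,500,038.40 − $3,811,200 = $688,838.40. Interest = $226,100.00.
DOL = $4,500,038.40 ÷ $688,838.40 = 6.5328; DFL = $688,838.40 ÷ $462,738.40 = 1.4886.
Combined leverage = 6.5328 × 1.4886 = 9.7247.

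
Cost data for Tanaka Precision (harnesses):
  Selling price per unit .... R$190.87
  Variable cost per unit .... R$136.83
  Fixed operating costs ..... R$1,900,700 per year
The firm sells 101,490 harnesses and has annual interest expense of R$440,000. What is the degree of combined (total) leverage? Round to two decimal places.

1.74

Contribution at this volume is 101,490 × R$54.04 = R$5,484,519.60.
EBIT = R$5,484,519.60 − R$1,900,700 = R$3,583,819.60. Interest = R$440,000.00, so EBIT − I = R$3,143,819.60.
DCL = contribution ÷ (EBIT − I) = R$5,484,519.60 ÷ R$3,143,819.60 = 1.7445.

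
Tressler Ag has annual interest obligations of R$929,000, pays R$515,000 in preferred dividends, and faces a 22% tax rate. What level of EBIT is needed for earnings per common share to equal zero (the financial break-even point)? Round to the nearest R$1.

R$1,589,256

Preferred dividends are paid after tax, so their pre-tax equivalent is R$515,000 ÷ (1 − 0.22) = R$660,256.41.
EPS = 0 when EBIT covers interest plus the pre-tax preferred burden: R$929,000 + R$660,256.41 = R$1,589,256.41.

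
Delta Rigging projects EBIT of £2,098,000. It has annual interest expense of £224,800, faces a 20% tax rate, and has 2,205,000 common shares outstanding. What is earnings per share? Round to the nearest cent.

Pre-tax income = £2,098,000 − £224,800.00 = £1,873,200.00.
After tax at 20%: net income = £1,873,200.00 × 0.80 = £1,498,560.00.
Per share: £1,498,560.00 / 2,205,000 shares = £0.68.

£0.68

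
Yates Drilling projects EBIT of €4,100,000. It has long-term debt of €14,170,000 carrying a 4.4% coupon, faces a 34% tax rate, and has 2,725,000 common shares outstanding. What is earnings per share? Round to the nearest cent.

€0.84

Pre-tax income = €4,100,000 − €623,480.00 = €3,476,520.00.
After tax at 34%: net income = €3,476,520.00 × 0.66 = €2,294,503.20.
Per share: €2,294,503.20 / 2,725,000 shares = €0.84.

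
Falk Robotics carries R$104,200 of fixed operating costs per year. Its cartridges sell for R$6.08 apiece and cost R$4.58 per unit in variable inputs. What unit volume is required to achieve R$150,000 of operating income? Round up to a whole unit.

Contribution margin per unit = R$6.08 − R$4.58 = R$1.50.
Need Q such that Q × R$1.50 − R$104,200 = R$150,000, i.e. Q = R$254,200 / R$1.50 = 169,466.67 → 169,467.

169,467 cartridges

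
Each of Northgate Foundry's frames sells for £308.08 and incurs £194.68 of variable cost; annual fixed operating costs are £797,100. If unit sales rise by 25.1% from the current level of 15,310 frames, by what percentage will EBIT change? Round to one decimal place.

+46.4%

Contribution at this volume is 15,310 × £113.40 = £1,736,154.00.
Subtracting fixed costs: EBIT = £1,736,154.00 − £797,100 = £939,054.00.
Degree of operating leverage = £1,736,154.00 / £939,054.00 = 1.8488.
%ΔEBIT = DOL × %ΔSales = 1.8488 × +25.1% = +46.4%.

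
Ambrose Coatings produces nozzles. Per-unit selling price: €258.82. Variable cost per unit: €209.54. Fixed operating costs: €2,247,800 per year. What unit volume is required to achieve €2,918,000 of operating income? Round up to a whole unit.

Each unit contributes €258.82 − €209.54 = €49.28.
Units = (FC + target) / CM = (€2,247,800 + €2,918,000) / €49.28 = 104,825.49, so 104,826 nozzles.

104,826 nozzles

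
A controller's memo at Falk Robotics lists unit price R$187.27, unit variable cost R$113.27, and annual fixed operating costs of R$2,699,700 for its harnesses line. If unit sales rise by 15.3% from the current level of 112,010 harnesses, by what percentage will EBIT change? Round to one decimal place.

+22.7%

Total contribution margin = 112,010 × R$74.00 = R$8,288,740.00.
Operating income = contribution − fixed costs = R$8,288,740.00 − R$2,699,700 = R$5,589,040.00.
So DOL = total CM / EBIT = R$8,288,740.00 / R$5,589,040.00 = 1.4830.
Operating income changes by 1.4830 × +15.3% = +22.7%.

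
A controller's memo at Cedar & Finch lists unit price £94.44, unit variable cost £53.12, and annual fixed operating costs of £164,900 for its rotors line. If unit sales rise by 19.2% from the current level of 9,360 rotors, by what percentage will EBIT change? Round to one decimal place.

Contribution at this volume is 9,360 × £41.32 = £386,755.20.
Subtracting fixed costs: EBIT = £386,755.20 − £164,900 = £221,855.20.
DOL = contribution ÷ EBIT = £386,755.20 ÷ £221,855.20 = 1.7433.
Operating income changes by 1.7433 × +19.2% = +33.5%.

+33.5%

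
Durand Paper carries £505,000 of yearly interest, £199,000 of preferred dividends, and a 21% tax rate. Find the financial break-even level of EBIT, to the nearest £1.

Preferred dividends are paid after tax, so their pre-tax equivalent is £199,000 ÷ (1 − 0.21) = £251,898.73.
EPS = 0 when EBIT covers interest plus the pre-tax preferred burden: £505,000 + £251,898.73 = £756,898.73.

£756,899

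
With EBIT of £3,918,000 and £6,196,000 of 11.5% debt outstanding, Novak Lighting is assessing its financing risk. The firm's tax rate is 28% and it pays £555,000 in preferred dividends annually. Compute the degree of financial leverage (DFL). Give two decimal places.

1.61

Interest = £712,540.00.
Pre-tax preferred-dividend burden = £555,000 ÷ (1 − 0.28) = £770,833.33.
DFL = EBIT ÷ [EBIT − I − D_p/(1−t)] = £3,918,000 ÷ [£3,918,000 − £712,540.00 − £770,833.33] = £3,918,000 ÷ £2,434,626.67 = 1.6093.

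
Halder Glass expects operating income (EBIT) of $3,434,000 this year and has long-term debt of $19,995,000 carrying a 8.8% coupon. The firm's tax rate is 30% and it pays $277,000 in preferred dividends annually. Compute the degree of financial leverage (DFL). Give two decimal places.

2.69

Annual interest charges come to $1,759,560.00.
Pre-tax preferred-dividend burden = $277,000 ÷ (1 − 0.30) = $395,714.29.
DFL = EBIT ÷ [EBIT − I − D_p/(1−t)] = $3,434,000 ÷ [$3,434,000 − $1,759,560.00 − $395,714.29] = $3,434,000 ÷ $1,278,725.71 = 2.6855.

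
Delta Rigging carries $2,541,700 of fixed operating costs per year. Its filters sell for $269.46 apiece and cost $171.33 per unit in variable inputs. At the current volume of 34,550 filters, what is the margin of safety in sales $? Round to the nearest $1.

Each unit contributes $269.46 − $171.33 = $98.13. Break-even units = $2,541,700 ÷ $98.13 = 25,901.36; break-even revenue = 25,901.36 × $269.46 = $6,979,379.21.
Actual sales revenue = 34,550 × $269.46 = $9,309,843.00.
Margin of safety = $9,309,843.00 − $6,979,379.21 = $2,330,464.

$2,330,464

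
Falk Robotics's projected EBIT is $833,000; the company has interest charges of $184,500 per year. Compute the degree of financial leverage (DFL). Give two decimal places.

Annual interest charges come to $184,500.00.
Degree of financial leverage = EBIT / (EBIT − interest) = $833,000 / $648,500.00 = 1.2845.

1.28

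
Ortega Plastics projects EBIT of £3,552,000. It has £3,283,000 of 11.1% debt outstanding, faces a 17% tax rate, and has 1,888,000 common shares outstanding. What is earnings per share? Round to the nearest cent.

Pre-tax income = £3,552,000 − £364,413.00 = £3,187,587.00.
Net income = £3,187,587.00 × (1 − 0.17) = £2,645,697.21.
Per share: £2,645,697.21 / 1,888,000 shares = £1.40.

£1.40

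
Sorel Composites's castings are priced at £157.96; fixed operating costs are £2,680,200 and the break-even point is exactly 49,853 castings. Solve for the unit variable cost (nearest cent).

Contribution per unit must be FC / Q = £2,680,200 / 49,853 = £53.7621.
Variable cost per unit = £157.96 − £53.7621 = £104.20.

£104.20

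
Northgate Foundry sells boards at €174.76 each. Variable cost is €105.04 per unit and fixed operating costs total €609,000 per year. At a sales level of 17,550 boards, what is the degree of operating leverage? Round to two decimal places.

Contribution at this volume is 17,550 × €69.72 = €1,223,586.00.
EBIT = €1,223,586.00 − €609,000 = €614,586.00.
DOL = contribution ÷ EBIT = €1,223,586.00 ÷ €614,586.00 = 1.9909.

1.99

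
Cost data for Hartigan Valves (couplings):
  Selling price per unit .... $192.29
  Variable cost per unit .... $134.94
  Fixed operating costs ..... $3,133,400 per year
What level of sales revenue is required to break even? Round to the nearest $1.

$10,506,042

CM per unit = $192.29 − $134.94 = $57.35; CM ratio = $57.35 / $192.29 = 0.2982.
Break-even revenue = fixed costs × price ÷ CM = $3,133,400 × $192.29 ÷ $57.35 = $10,506,042.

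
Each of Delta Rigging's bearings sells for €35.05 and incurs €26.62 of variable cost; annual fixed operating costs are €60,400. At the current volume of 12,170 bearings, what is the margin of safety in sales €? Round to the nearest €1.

Unit CM = price − variable cost = €35.05 − €26.62 = €8.43. Break-even units = €60,400 ÷ €8.43 = 7,164.89; break-even revenue = 7,164.89 × €35.05 = €251,129.30.
Actual sales revenue = 12,170 × €35.05 = €426,558.50.
Margin of safety = €426,558.50 − €251,129.30 = €175,429.

€175,429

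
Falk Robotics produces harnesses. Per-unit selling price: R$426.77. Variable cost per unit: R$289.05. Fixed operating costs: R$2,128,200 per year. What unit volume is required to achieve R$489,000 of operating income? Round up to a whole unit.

Contribution margin per unit = R$426.77 − R$289.05 = R$137.72.
Required volume = (fixed costs + target profit) ÷ CM = (R$2,128,200 + R$489,000) ÷ R$137.72 = 19,003.78, so 19,004 harnesses.

19,004 harnesses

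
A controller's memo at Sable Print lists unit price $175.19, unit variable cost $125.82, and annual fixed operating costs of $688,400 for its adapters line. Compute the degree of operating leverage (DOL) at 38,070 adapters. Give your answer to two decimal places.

1.58

Contribution at this volume is 38,070 × $49.37 = $1,879,515.90.
EBIT = $1,879,515.90 − $688,400 = $1,191,115.90.
Degree of operating leverage = $1,879,515.90 / $1,191,115.90 = 1.5779.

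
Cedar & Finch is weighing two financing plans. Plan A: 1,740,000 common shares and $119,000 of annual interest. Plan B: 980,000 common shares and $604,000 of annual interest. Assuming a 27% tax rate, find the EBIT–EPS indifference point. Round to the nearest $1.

$1,229,395

At indifference, (EBIT − 119,000)(1 − t)/1,740,000 = (EBIT − 604,000)(1 − t)/980,000.
Cancelling (1 − t) and cross-multiplying: 980,000·(EBIT − 119,000) = 1,740,000·(EBIT − 604,000).
Solving, EBIT = (604,000·1,740,000 − 119,000·980,000) / (1,740,000 − 980,000) = 934,340,000,000 / 760,000 = 1,229,394.74.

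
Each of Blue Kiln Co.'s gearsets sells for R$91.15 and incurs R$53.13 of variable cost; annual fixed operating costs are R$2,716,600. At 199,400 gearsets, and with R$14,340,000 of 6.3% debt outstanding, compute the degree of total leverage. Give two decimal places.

Contribution at this volume is 199,400 × R$38.02 = R$7,581,188.00.
Operating income = contribution − fixed costs = R$7,581,188.00 − R$2,716,600 = R$4,864,588.00. Interest = R$903,420.00.
DOL = R$7,581,188.00 ÷ R$4,864,588.00 = 1.5584; DFL = R$4,864,588.00 ÷ R$3,961,168.00 = 1.2281.
Combined leverage = 1.5584 × 1.2281 = 1.9139.

1.91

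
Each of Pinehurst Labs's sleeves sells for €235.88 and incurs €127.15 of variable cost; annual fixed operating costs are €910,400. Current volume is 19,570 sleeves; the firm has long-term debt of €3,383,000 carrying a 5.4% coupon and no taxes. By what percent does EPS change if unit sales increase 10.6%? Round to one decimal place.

+21.8%

Contribution at this volume is 19,570 × €108.73 = €2,127,846.10.
EBIT = €2,127,846.10 − €910,400 = €1,217,446.10.
After interest of €182,682.00, pre-tax earnings = €1,034,764.10.
DCL = total CM / (EBIT − I) = €2,127,846.10 / €1,034,764.10 = 2.0564.
%ΔEPS = DCL × %ΔSales = 2.0564 × +10.6% = +21.8%.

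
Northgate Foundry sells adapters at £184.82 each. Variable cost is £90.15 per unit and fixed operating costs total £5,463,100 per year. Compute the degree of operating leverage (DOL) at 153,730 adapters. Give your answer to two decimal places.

Total contribution margin = 153,730 × £94.67 = £14,553,619.10.
Subtracting fixed costs: EBIT = £14,553,619.10 − £5,463,100 = £9,090,519.10.
DOL = contribution ÷ EBIT = £14,553,619.10 ÷ £9,090,519.10 = 1.6010.

1.60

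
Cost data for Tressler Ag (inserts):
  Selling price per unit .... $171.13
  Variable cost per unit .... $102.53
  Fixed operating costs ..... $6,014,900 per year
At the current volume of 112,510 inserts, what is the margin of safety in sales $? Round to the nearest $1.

Unit CM = price − variable cost = $171.13 − $102.53 = $68.60. Break-even units = $6,014,900 ÷ $68.60 = 87,680.76; break-even revenue = 87,680.76 × $171.13 = $15,004,808.12.
Actual sales revenue = 112,510 × $171.13 = $19,253,836.30.
Margin of safety = $19,253,836.30 − $15,004,808.12 = $4,249,028.

$4,249,028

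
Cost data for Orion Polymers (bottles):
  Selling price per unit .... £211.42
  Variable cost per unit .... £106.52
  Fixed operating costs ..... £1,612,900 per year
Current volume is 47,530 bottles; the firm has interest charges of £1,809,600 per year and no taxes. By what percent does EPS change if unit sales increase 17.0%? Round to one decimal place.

At 47,530 units, contribution = 47,530 × £104.90 = £4,985,897.00.
EBIT = £4,985,897.00 − £1,612,900 = £3,372,997.00.
Interest = £1,809,600.00, so EBIT − I = £1,563,397.00.
DCL = total CM / (EBIT − I) = £4,985,897.00 / £1,563,397.00 = 3.1891.
EPS therefore changes by 3.1891 × (+17.0%) = +54.2%.

+54.2%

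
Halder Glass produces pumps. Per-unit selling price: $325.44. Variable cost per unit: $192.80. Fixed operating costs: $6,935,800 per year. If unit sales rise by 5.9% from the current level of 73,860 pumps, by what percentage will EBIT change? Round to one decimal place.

+20.2%

Contribution at this volume is 73,860 × $132.64 = $9,796,790.40.
Subtracting fixed costs: EBIT = $9,796,790.40 − $6,935,800 = $2,860,990.40.
Degree of operating leverage = $9,796,790.40 / $2,860,990.40 = 3.4243.
%ΔEBIT = DOL × %ΔSales = 3.4243 × +5.9% = +20.2%.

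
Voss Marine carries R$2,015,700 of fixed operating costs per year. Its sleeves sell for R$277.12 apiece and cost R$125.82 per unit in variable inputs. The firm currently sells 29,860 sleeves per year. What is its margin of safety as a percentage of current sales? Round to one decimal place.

55.4%

Contribution margin per unit = R$277.12 − R$125.82 = R$151.30. Break-even units = R$2,015,700 ÷ R$151.30 = 13,322.54; break-even revenue = 13,322.54 × R$277.12 = R$3,691,941.73.
Current sales = 29,860 × R$277.12 = R$8,274,803.20.
Margin of safety = (R$8,274,803.20 − R$3,691,941.73) ÷ R$8,274,803.20 = 55.4%.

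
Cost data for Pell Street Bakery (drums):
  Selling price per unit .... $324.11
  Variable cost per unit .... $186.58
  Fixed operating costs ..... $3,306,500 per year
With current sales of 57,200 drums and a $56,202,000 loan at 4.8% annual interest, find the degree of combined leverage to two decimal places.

4.22

Contribution at this volume is 57,200 × $137.53 = $7,866,716.00.
EBIT = $7,866,716.00 − $3,306,500 = $4,560,216.00. Interest = $2,697,696.00, so EBIT − I = $1,862,520.00.
Degree of total leverage = total CM / (EBIT − interest) = $7,866,716.00 / $1,862,520.00 = 4.2237.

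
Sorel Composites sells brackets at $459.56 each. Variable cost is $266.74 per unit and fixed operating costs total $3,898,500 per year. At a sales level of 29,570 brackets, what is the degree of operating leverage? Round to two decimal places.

3.16

Contribution at this volume is 29,570 × $192.82 = $5,701,687.40.
Operating income = contribution − fixed costs = $5,701,687.40 − $3,898,500 = $1,803,187.40.
Degree of operating leverage = $5,701,687.40 / $1,803,187.40 = 3.1620.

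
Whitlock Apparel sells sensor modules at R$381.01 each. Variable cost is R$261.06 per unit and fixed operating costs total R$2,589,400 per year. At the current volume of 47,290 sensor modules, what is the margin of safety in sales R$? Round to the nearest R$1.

R$9,792,975

Contribution margin per unit = R$381.01 − R$261.06 = R$119.95. Break-even units = R$2,589,400 ÷ R$119.95 = 21,587.33; break-even revenue = 21,587.33 × R$381.01 = R$8,224,987.86.
Current sales = 47,290 × R$381.01 = R$18,017,962.90.
Margin of safety = R$18,017,962.90 − R$8,224,987.86 = R$9,792,975.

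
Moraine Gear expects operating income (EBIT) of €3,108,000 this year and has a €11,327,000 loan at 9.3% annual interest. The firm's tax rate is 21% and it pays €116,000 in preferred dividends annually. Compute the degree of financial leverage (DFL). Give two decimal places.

1.63

Interest = €1,053,411.00.
Preferred dividends grossed up pre-tax: €116,000 / (1 − 0.21) = €146,835.44.
DFL = EBIT ÷ [EBIT − I − D_p/(1−t)] = €3,108,000 ÷ [€3,108,000 − €1,053,411.00 − €146,835.44] = €3,108,000 ÷ €1,907,753.56 = 1.6291.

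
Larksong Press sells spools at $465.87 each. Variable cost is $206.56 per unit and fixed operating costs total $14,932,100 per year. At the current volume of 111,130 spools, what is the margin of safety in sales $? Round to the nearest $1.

$24,945,488

Unit CM = price − variable cost = $465.87 − $206.56 = $259.31. Break-even units = $14,932,100 ÷ $259.31 = 57,583.97; break-even revenue = 57,583.97 × $465.87 = $26,826,645.43.
Actual sales revenue = 111,130 × $465.87 = $51,772,133.10.
Margin of safety = $51,772,133.10 − $26,826,645.43 = $24,945,488.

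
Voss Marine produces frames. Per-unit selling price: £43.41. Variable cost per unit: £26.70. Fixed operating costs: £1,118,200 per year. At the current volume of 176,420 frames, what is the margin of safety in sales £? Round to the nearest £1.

£4,753,481

Each unit contributes £43.41 − £26.70 = £16.71. Break-even units = £1,118,200 ÷ £16.71 = 66,918.01; break-even revenue = 66,918.01 × £43.41 = £2,904,910.95.
Actual sales revenue = 176,420 × £43.41 = £7,658,392.20.
Margin of safety = £7,658,392.20 − £2,904,910.95 = £4,753,481.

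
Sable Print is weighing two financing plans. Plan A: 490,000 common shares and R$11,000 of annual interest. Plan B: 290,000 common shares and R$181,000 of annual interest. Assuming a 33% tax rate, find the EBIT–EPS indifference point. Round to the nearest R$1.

At indifference, (EBIT − 11,000)(1 − t)/490,000 = (EBIT − 181,000)(1 − t)/290,000.
The (1 − t) factor cancels: (EBIT − 11,000) × 290,000 = (EBIT − 181,000) × 490,000.
Solving, EBIT = (181,000·490,000 − 11,000·290,000) / (490,000 − 290,000) = 85,500,000,000 / 200,000 = 427,500.00.

R$427,500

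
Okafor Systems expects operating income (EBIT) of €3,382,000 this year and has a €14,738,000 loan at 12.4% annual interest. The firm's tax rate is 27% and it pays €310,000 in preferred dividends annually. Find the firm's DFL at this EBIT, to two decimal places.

Interest = €1,827,512.00.
Preferred dividends grossed up pre-tax: €310,000 / (1 − 0.27) = €424,657.53.
DFL = EBIT ÷ [EBIT − I − D_p/(1−t)] = €3,382,000 ÷ [€3,382,000 − €1,827,512.00 − €424,657.53] = €3,382,000 ÷ €1,129,830.47 = 2.9934.

2.99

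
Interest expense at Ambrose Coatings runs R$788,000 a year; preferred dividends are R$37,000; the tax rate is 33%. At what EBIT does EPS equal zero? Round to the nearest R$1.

R$843,224

Preferred dividends are paid after tax, so their pre-tax equivalent is R$37,000 ÷ (1 − 0.33) = R$55,223.88.
Financial break-even EBIT = interest + D_p ÷ (1 − t) = R$788,000 + R$55,223.88 = R$843,223.88.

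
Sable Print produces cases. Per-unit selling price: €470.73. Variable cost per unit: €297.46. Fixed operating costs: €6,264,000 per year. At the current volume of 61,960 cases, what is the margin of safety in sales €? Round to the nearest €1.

Contribution margin per unit = €470.73 − €297.46 = €173.27. Break-even units = €6,264,000 ÷ €173.27 = 36,151.67; break-even revenue = 36,151.67 × €470.73 = €17,017,676.00.
Current sales = 61,960 × €470.73 = €29,166,430.80.
Margin of safety = €29,166,430.80 − €17,017,676.00 = €12,148,755.

€12,148,755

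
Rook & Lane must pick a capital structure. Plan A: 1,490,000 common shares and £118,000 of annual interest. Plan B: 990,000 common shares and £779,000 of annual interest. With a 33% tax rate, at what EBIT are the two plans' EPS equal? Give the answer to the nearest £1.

£2,087,780

Set EPS_A = EPS_B: (EBIT − £118,000)(1 − 0.33) ÷ 1,490,000 = (EBIT − £779,000)(1 − 0.33) ÷ 990,000.
Cancelling (1 − t) and cross-multiplying: 990,000·(EBIT − 118,000) = 1,490,000·(EBIT − 779,000).
EBIT × (1,490,000 − 990,000) = 779,000 × 1,490,000 − 118,000 × 990,000 = 1,043,890,000,000, so EBIT = 1,043,890,000,000 ÷ 500,000 = 2,087,780.00.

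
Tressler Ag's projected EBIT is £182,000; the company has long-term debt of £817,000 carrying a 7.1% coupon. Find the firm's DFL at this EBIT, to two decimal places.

Annual interest charges come to £58,007.00.
DFL = EBIT ÷ (EBIT − I) = £182,000 ÷ (£182,000 − £58,007.00) = £182,000 ÷ £123,993.00 = 1.4678.

1.47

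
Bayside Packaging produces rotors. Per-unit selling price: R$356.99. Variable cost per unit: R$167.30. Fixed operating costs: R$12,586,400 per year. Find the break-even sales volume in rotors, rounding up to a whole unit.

66,353 rotors

Each unit contributes R$356.99 − R$167.30 = R$189.69.
Units to break even: R$12,586,400 ÷ R$189.69 = 66,352.47, rounded up to 66,353.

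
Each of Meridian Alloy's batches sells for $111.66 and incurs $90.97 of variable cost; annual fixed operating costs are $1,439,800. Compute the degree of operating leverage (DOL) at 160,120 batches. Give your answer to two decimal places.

At 160,120 units, contribution = 160,120 × $20.69 = $3,312,882.80.
EBIT = $3,312,882.80 − $1,439,800 = $1,873,082.80.
DOL = contribution ÷ EBIT = $3,312,882.80 ÷ $1,873,082.80 = 1.7687.

1.77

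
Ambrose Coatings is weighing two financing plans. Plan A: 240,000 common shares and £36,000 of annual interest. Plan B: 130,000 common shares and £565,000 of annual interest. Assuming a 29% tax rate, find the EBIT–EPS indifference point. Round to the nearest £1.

At indifference, (EBIT − 36,000)(1 − t)/240,000 = (EBIT − 565,000)(1 − t)/130,000.
The (1 − t) factor cancels: (EBIT − 36,000) × 130,000 = (EBIT − 565,000) × 240,000.
Solving, EBIT = (565,000·240,000 − 36,000·130,000) / (240,000 − 130,000) = 130,920,000,000 / 110,000 = 1,190,181.82.

£1,190,182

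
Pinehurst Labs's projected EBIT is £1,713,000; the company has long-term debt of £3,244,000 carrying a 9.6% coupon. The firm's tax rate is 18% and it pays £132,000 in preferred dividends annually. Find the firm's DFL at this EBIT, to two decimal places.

1.38

Interest = £311,424.00.
Pre-tax preferred-dividend burden = £132,000 ÷ (1 − 0.18) = £160,975.61.
DFL = EBIT ÷ [EBIT − I − D_p/(1−t)] = £1,713,000 ÷ [£1,713,000 − £311,424.00 − £160,975.61] = £1,713,000 ÷ £1,240,600.39 = 1.3808.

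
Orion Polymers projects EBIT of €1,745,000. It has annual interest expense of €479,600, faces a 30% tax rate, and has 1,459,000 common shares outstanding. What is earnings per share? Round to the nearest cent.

Pre-tax income = €1,745,000 − €479,600.00 = €1,265,400.00.
After tax at 30%: net income = €1,265,400.00 × 0.70 = €885,780.00.
EPS = €885,780.00 ÷ 1,459,000 = €0.61.

€0.61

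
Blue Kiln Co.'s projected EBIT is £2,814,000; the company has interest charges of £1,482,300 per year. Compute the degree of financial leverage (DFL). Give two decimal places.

Interest = £1,482,300.00.
Degree of financial leverage = EBIT / (EBIT − interest) = £2,814,000 / £1,331,700.00 = 2.1131.

2.11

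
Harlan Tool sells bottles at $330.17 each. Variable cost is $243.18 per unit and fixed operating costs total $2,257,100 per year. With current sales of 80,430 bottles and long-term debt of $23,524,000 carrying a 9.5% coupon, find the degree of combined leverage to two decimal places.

At 80,430 units, contribution = 80,430 × $86.99 = $6,996,605.70.
EBIT = $6,996,605.70 − $2,257,100 = $4,739,505.70. Interest = $2,234,780.00.
DOL = $6,996,605.70 ÷ $4,739,505.70 = 1.4762; DFL = $4,739,505.70 ÷ $2,504,725.70 = 1.8922.
Combined leverage = 1.4762 × 1.8922 = 2.7933.

2.79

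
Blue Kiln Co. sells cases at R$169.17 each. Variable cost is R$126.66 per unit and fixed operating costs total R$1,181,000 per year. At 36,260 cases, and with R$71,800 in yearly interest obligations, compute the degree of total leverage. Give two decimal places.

5.34

Total contribution margin = 36,260 × R$42.51 = R$1,541,412.60.
EBIT = R$1,541,412.60 − R$1,181,000 = R$360,412.60. Interest = R$71,800.00, so EBIT − I = R$288,612.60.
DCL = contribution ÷ (EBIT − I) = R$1,541,412.60 ÷ R$288,612.60 = 5.3408.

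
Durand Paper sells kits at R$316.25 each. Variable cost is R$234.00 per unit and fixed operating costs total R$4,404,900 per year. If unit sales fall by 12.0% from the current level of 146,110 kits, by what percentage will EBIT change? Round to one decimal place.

Total contribution margin = 146,110 × R$82.25 = R$12,017,547.50.
Operating income = contribution − fixed costs = R$12,017,547.50 − R$4,404,900 = R$7,612,647.50.
Degree of operating leverage = R$12,017,547.50 / R$7,612,647.50 = 1.5786.
So EBIT moves 1.5786 × (-12.0%) = -18.9%.

-18.9%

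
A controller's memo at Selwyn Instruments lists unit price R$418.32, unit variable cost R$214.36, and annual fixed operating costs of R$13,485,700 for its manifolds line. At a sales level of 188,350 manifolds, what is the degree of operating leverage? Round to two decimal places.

Total contribution margin = 188,350 × R$203.96 = R$38,415,866.00.
Subtracting fixed costs: EBIT = R$38,415,866.00 − R$13,485,700 = R$24,930,166.00.
So DOL = total CM / EBIT = R$38,415,866.00 / R$24,930,166.00 = 1.5409.

1.54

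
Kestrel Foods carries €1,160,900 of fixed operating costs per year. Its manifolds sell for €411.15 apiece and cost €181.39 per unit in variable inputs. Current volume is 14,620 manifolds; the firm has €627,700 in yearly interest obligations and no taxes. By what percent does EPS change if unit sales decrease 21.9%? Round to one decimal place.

Contribution at this volume is 14,620 × €229.76 = €3,359,091.20.
Subtracting fixed costs: EBIT = €3,359,091.20 − €1,160,900 = €2,198,191.20.
Interest = €627,700.00, so EBIT − I = €1,570,491.20.
Degree of combined leverage = contribution ÷ (EBIT − I) = €3,359,091.20 ÷ €1,570,491.20 = 2.1389.
EPS therefore changes by 2.1389 × (-21.9%) = -46.8%.

-46.8%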